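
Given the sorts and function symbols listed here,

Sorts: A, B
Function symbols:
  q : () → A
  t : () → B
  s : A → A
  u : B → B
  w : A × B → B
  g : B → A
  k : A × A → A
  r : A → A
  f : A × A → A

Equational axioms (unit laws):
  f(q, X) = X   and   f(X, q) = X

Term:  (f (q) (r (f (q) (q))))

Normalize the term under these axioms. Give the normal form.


1. (f (q) (r (f (q) (q))))  →  (r (f (q) (q)))
2. (r (f (q) (q)))  →  (r (q))

normal form = (r (q))


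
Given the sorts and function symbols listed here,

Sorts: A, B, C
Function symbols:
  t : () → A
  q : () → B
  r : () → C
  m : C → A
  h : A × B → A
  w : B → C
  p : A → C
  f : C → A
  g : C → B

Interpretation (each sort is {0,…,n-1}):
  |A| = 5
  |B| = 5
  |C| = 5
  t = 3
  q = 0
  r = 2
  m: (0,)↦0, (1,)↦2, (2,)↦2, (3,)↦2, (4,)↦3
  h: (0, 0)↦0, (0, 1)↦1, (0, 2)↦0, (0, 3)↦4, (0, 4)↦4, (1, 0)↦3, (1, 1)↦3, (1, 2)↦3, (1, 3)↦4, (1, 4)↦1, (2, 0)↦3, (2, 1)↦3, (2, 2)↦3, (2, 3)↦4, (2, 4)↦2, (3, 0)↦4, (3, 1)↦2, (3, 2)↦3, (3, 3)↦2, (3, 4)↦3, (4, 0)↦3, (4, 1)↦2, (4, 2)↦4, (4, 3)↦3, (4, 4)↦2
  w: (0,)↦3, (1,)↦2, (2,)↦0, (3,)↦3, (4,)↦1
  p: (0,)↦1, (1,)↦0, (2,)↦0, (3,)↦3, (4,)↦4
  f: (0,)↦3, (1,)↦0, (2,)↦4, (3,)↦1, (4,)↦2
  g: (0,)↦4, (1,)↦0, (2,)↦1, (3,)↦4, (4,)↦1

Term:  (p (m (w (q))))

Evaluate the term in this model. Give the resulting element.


value = 0

  q = 0
  (w (q)) = w(0,) = 3
  (m (w (q))) = m(3,) = 2
  (p (m (w (q)))) = p(2,) = 0


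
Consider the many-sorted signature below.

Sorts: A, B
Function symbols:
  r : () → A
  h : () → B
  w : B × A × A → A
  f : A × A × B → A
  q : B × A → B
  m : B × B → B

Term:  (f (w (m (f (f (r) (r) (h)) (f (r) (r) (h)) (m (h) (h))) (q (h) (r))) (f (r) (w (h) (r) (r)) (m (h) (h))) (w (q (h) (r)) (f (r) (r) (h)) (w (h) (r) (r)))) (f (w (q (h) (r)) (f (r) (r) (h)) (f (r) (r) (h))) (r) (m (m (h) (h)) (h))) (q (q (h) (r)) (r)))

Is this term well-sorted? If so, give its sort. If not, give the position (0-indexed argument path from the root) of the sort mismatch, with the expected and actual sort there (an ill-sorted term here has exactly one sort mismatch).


ill-sorted at position [0, 0, 0]: expected B, got A

          (r) : A
          (r) : A
          (h) : B
        (f (r) (r) (h)) : A
          (r) : A
          (r) : A
          (h) : B
        (f (r) (r) (h)) : A
          (h) : B
          (h) : B
        (m (h) (h)) : B
      (f (f (r) (r) (h)) (f (r) (r) (h)) (m (h) (h))) : A
        (h) : B
        (r) : A
      (q (h) (r)) : B
    (m (f (f (r) (r) (h)) (f (r) (r) (h)) (m (h) (h))) (q (h) (r))) : ✗ arg 0 at [0, 0, 0] has sort A, expected B
      (r) : A
        (h) : B
        (r) : A
        (r) : A
      (w (h) (r) (r)) : A
        (h) : B
        (h) : B
      (m (h) (h)) : B
    (f (r) (w (h) (r) (r)) (m (h) (h))) : A
        (h) : B
        (r) : A
      (q (h) (r)) : B
        (r) : A
        (r) : A
        (h) : B
      (f (r) (r) (h)) : A
        (h) : B
        (r) : A
        (r) : A
      (w (h) (r) (r)) : A
    (w (q (h) (r)) (f (r) (r) (h)) (w (h) (r) (r))) : A
        (h) : B
        (r) : A
      (q (h) (r)) : B
        (r) : A
        (r) : A
        (h) : B
      (f (r) (r) (h)) : A
        (r) : A
        (r) : A
        (h) : B
      (f (r) (r) (h)) : A
    (w (q (h) (r)) (f (r) (r) (h)) (f (r) (r) (h))) : A
    (r) : A
        (h) : B
        (h) : B
      (m (h) (h)) : B
      (h) : B
    (m (m (h) (h)) (h)) : B
  (f (w (q (h) (r)) (f (r) (r) (h)) (f (r) (r) (h))) (r) (m (m (h) (h)) (h))) : A
      (h) : B
      (r) : A
    (q (h) (r)) : B
    (r) : A
  (q (q (h) (r)) (r)) : B


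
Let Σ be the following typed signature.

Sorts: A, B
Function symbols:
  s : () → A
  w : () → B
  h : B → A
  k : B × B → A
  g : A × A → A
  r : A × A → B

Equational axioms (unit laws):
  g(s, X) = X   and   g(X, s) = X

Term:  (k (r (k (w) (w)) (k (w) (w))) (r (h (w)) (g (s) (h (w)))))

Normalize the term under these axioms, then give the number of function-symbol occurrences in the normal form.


size = 13

1. (k (r (k (w) (w)) (k (w) (w))) (r (h (w)) (g (s) (h (w)))))  →  (k (r (k (w) (w)) (k (w) (w))) (r (h (w)) (h (w))))
normal form: (k (r (k (w) (w)) (k (w) (w))) (r (h (w)) (h (w))))


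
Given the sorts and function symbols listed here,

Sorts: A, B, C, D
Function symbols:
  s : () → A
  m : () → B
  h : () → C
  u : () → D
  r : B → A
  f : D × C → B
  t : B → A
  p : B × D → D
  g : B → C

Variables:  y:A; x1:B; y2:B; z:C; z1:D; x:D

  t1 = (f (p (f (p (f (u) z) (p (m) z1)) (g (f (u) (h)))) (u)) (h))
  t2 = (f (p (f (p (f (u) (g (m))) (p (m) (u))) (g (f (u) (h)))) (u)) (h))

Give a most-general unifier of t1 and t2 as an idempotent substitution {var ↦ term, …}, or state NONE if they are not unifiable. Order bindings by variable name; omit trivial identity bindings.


{z ↦ (g (m)), z1 ↦ (u)}


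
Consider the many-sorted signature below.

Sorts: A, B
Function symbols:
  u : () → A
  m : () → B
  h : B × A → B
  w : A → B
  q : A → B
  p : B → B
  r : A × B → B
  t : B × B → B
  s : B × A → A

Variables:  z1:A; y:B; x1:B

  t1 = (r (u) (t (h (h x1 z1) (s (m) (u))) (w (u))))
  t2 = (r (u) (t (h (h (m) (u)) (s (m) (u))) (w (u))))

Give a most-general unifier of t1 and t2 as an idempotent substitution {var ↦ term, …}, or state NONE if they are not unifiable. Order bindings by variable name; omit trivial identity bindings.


{x1 ↦ (m), z1 ↦ (u)}


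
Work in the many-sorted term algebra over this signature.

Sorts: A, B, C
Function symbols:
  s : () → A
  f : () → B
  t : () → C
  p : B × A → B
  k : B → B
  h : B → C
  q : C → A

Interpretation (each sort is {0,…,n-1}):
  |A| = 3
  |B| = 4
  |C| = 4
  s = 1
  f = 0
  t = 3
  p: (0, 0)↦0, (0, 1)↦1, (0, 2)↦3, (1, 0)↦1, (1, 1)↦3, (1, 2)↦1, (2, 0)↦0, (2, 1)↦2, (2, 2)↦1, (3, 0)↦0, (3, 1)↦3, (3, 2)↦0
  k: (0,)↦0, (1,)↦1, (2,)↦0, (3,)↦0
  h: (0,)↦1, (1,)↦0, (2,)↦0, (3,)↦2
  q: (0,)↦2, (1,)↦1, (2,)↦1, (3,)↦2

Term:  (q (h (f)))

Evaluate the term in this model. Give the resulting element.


value = 1

  f = 0
  (h (f)) = h(0,) = 1
  (q (h (f))) = q(1,) = 1


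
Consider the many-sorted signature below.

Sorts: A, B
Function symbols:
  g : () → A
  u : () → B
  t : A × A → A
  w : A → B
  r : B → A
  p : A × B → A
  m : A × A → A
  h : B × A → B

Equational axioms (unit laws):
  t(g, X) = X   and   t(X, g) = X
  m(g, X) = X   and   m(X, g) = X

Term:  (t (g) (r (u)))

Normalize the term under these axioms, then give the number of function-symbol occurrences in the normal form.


1. (t (g) (r (u)))  →  (r (u))
normal form: (r (u))

size = 2


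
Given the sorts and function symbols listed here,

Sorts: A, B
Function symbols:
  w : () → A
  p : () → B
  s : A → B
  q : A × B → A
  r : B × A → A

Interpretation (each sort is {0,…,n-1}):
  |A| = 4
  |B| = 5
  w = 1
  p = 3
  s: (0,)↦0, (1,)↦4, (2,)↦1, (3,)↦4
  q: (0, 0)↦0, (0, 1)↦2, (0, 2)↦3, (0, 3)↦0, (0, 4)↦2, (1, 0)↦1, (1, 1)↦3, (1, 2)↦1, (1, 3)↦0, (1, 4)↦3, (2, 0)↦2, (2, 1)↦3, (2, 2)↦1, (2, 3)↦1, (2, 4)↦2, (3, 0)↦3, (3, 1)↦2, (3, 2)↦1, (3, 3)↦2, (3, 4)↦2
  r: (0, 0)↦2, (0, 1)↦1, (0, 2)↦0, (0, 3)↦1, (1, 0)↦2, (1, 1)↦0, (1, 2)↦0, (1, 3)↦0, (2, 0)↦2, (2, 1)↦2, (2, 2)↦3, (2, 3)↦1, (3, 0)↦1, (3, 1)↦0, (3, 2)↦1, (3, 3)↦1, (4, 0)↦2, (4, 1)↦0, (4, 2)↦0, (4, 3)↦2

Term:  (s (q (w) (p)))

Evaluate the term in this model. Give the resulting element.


value = 0

  w = 1
  p = 3
  (q (w) (p)) = q(1, 3) = 0
  (s (q (w) (p))) = s(0,) = 0


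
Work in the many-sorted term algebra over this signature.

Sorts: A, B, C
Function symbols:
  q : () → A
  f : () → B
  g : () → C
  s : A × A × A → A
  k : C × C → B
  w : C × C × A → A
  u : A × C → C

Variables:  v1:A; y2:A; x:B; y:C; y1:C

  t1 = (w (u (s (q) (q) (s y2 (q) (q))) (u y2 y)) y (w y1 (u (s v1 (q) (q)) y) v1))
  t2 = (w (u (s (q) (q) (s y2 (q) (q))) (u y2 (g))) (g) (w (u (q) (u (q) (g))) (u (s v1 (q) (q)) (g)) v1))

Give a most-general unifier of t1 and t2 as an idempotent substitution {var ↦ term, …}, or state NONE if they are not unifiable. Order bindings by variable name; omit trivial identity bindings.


{y ↦ (g), y1 ↦ (u (q) (u (q) (g)))}


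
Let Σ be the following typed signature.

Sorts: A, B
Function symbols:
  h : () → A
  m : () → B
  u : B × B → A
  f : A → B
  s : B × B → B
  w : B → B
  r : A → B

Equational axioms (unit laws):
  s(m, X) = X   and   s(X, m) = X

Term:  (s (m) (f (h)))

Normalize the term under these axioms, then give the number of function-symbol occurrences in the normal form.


1. (s (m) (f (h)))  →  (f (h))
normal form: (f (h))

size = 2


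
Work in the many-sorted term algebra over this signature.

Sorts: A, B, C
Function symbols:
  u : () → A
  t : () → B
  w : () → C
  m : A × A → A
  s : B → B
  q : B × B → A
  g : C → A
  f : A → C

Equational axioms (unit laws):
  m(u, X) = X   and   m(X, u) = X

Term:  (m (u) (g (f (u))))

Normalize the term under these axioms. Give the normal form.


normal form = (g (f (u)))

1. (m (u) (g (f (u))))  →  (g (f (u)))


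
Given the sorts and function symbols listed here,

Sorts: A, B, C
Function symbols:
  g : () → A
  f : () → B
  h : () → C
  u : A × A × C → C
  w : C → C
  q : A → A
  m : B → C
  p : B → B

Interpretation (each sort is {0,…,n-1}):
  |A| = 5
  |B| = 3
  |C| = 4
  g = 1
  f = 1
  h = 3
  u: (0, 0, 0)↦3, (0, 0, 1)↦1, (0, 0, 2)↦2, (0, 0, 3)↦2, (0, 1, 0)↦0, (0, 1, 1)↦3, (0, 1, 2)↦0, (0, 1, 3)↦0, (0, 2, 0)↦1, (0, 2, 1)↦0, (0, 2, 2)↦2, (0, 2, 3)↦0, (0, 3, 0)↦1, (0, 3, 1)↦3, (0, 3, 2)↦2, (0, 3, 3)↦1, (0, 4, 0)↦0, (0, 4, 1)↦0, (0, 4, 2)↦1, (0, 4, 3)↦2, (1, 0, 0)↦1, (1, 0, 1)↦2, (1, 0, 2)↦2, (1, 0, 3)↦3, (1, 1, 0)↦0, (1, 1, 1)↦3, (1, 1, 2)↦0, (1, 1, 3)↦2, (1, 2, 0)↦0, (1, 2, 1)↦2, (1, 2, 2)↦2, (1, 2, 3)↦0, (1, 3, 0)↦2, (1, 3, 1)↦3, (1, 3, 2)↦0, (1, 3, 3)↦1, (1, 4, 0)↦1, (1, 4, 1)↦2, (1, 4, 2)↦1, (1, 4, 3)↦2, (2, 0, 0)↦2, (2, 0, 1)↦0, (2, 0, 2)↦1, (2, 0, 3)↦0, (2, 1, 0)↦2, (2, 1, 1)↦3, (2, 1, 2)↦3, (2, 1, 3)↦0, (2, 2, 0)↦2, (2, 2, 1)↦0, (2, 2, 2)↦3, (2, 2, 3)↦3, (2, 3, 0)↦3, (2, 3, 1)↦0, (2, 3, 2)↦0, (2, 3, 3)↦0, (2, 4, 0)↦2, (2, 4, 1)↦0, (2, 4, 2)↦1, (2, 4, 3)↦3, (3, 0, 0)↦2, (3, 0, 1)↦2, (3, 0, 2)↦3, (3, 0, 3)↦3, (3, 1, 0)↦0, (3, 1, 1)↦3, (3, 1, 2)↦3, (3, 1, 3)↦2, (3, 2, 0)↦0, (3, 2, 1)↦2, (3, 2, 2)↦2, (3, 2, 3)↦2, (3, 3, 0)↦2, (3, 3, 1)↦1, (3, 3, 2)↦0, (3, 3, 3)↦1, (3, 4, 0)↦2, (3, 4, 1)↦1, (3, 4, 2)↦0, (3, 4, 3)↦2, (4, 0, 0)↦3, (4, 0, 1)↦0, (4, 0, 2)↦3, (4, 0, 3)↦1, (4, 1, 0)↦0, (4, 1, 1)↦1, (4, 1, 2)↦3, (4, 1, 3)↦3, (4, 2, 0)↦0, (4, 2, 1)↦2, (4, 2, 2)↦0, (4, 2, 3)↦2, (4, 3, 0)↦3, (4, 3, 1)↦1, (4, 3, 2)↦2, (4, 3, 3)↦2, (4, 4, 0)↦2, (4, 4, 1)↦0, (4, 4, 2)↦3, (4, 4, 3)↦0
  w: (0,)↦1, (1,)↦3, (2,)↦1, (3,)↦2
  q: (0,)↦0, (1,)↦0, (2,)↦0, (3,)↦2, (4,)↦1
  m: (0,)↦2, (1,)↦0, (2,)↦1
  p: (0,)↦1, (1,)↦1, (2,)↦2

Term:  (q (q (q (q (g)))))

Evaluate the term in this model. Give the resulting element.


  g = 1
  (q (g)) = q(1,) = 0
  (q (q (g))) = q(0,) = 0
  (q (q (q (g)))) = q(0,) = 0
  (q (q (q (q (g))))) = q(0,) = 0

value = 0


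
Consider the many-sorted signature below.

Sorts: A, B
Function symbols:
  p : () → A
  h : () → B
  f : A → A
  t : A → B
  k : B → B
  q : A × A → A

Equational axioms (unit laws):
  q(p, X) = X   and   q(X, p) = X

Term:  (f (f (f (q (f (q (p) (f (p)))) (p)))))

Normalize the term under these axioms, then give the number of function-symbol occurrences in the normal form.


1. (f (f (f (q (f (q (p) (f (p)))) (p)))))  →  (f (f (f (f (q (p) (f (p)))))))
2. (f (f (f (f (q (p) (f (p)))))))  →  (f (f (f (f (f (p))))))
normal form: (f (f (f (f (f (p))))))

size = 6


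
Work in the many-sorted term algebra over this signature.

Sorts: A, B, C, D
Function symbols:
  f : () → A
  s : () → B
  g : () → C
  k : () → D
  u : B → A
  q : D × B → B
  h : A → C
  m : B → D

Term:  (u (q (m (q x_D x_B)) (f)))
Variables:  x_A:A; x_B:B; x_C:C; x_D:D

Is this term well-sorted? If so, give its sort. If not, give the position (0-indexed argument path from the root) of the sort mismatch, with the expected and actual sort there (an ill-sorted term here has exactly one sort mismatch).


        x_D : D
        x_B : B
      (q x_D x_B) : B
    (m (q x_D x_B)) : D
    (f) : A
  (q (m (q x_D x_B)) (f)) : ✗ arg 1 at [0, 1] has sort A, expected B

ill-sorted at position [0, 1]: expected B, got A


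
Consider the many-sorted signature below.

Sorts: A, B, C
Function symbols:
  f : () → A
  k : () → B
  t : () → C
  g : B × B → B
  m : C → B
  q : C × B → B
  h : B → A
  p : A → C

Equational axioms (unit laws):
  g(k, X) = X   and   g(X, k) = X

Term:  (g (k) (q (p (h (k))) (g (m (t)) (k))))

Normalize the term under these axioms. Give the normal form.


normal form = (q (p (h (k))) (m (t)))

1. (g (k) (q (p (h (k))) (g (m (t)) (k))))  →  (q (p (h (k))) (g (m (t)) (k)))
2. (q (p (h (k))) (g (m (t)) (k)))  →  (q (p (h (k))) (m (t)))


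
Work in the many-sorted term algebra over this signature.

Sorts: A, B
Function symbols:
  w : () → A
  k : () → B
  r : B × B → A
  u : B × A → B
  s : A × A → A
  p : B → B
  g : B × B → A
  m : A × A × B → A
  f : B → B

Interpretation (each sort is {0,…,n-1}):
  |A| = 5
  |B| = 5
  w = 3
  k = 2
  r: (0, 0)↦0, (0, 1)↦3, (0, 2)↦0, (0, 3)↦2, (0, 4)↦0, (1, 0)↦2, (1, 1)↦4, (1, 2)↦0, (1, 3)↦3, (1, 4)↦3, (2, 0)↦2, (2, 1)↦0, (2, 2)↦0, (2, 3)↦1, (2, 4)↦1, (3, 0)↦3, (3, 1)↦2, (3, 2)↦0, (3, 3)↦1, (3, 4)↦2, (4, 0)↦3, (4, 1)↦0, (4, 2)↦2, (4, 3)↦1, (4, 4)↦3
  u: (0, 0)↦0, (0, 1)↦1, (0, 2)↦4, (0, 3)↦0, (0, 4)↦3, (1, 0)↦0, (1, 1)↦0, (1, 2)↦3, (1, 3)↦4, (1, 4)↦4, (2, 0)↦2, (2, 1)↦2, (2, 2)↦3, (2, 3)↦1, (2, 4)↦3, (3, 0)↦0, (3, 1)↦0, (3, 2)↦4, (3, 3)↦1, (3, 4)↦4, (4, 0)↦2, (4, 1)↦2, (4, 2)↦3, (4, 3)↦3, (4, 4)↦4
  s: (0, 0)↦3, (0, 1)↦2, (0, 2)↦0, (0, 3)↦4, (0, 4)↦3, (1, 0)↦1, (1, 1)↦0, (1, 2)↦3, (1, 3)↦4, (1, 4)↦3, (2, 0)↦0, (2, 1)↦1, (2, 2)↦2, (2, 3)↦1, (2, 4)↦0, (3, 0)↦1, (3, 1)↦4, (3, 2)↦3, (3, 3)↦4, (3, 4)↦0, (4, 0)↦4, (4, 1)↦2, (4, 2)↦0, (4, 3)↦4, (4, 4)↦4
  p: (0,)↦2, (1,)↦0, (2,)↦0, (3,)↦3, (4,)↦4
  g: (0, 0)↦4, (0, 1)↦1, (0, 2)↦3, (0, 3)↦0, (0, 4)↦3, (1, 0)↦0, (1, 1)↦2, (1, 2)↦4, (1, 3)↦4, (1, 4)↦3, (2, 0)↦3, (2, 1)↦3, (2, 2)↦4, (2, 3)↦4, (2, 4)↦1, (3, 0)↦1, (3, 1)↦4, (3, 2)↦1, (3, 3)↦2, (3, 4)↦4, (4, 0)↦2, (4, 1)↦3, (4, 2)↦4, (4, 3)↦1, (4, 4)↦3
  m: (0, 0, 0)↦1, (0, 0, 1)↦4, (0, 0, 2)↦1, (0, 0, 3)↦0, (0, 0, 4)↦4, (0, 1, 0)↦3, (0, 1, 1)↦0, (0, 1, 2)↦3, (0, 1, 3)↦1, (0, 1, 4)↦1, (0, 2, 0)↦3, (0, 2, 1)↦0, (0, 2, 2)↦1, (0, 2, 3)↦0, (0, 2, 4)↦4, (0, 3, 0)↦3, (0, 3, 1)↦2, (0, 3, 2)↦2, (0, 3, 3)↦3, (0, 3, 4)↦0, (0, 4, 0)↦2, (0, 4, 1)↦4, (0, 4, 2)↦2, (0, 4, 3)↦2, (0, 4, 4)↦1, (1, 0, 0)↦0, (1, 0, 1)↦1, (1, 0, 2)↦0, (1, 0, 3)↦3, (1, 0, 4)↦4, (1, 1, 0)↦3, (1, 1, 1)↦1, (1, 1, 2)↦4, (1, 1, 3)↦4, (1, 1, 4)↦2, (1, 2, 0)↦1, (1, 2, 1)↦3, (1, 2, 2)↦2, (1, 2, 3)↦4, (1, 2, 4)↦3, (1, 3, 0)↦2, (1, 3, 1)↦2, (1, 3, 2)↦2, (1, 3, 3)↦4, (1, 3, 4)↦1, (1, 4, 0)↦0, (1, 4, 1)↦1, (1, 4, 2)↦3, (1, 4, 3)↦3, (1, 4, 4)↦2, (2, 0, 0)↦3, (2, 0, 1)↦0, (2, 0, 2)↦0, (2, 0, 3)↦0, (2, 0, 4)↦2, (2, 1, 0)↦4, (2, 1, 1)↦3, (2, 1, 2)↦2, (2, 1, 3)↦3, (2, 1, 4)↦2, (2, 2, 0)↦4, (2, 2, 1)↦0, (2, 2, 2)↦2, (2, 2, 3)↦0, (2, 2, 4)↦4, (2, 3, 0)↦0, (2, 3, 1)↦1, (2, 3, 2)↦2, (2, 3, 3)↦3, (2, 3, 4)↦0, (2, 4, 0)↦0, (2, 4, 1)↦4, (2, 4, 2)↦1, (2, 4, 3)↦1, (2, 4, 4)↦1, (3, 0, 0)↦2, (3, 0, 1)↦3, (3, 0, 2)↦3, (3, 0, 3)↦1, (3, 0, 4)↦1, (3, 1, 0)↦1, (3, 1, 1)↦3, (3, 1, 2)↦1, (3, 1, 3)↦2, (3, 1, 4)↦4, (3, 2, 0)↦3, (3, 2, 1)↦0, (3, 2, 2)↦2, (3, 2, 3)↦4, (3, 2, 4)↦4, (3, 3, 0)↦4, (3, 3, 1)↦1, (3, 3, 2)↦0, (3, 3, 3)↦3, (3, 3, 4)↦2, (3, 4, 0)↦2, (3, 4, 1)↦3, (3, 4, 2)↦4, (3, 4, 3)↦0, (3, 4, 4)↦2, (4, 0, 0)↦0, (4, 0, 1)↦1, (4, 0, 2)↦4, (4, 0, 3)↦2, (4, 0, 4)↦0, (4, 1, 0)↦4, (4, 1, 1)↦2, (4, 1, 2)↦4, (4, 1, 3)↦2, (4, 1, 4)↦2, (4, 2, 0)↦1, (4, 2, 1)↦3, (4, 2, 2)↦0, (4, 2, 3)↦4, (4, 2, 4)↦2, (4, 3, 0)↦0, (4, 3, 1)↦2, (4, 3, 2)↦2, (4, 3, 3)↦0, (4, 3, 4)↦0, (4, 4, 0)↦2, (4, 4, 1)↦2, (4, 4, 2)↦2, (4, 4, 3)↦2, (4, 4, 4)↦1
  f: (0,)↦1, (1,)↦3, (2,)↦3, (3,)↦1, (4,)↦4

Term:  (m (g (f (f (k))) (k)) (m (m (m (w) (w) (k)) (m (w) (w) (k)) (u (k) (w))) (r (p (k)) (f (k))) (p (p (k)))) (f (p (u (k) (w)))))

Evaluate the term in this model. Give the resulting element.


  k = 2
  (f (k)) = f(2,) = 3
  (f (f (k))) = f(3,) = 1
  k = 2
  (g (f (f (k))) (k)) = g(1, 2) = 4
  w = 3
  w = 3
  k = 2
  (m (w) (w) (k)) = m(3, 3, 2) = 0
  w = 3
  w = 3
  k = 2
  (m (w) (w) (k)) = m(3, 3, 2) = 0
  k = 2
  w = 3
  (u (k) (w)) = u(2, 3) = 1
  (m (m (w) (w) (k)) (m (w) (w) (k)) (u (k) (w))) = m(0, 0, 1) = 4
  k = 2
  (p (k)) = p(2,) = 0
  k = 2
  (f (k)) = f(2,) = 3
  (r (p (k)) (f (k))) = r(0, 3) = 2
  k = 2
  (p (k)) = p(2,) = 0
  (p (p (k))) = p(0,) = 2
  (m (m (m (w) (w) (k)) (m (w) (w) (k)) (u (k) (w))) (r (p (k)) (f (k))) (p (p (k)))) = m(4, 2, 2) = 0
  k = 2
  w = 3
  (u (k) (w)) = u(2, 3) = 1
  (p (u (k) (w))) = p(1,) = 0
  (f (p (u (k) (w)))) = f(0,) = 1
  (m (g (f (f (k))) (k)) (m (m (m (w) (w) (k)) (m (w) (w) (k)) (u (k) (w))) (r (p (k)) (f (k))) (p (p (k)))) (f (p (u (k) (w))))) = m(4, 0, 1) = 1

value = 1


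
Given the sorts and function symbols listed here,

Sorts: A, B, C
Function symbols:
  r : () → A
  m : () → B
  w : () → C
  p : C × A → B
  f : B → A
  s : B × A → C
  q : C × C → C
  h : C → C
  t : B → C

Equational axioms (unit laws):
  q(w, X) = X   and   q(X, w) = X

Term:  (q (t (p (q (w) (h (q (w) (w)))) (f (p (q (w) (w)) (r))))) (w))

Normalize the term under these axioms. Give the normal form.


normal form = (t (p (h (w)) (f (p (w) (r)))))

1. (q (t (p (q (w) (h (q (w) (w)))) (f (p (q (w) (w)) (r))))) (w))  →  (t (p (q (w) (h (q (w) (w)))) (f (p (q (w) (w)) (r)))))
2. (t (p (q (w) (h (q (w) (w)))) (f (p (q (w) (w)) (r)))))  →  (t (p (h (q (w) (w))) (f (p (q (w) (w)) (r)))))
3. (t (p (h (q (w) (w))) (f (p (q (w) (w)) (r)))))  →  (t (p (h (w)) (f (p (q (w) (w)) (r)))))
4. (t (p (h (w)) (f (p (q (w) (w)) (r)))))  →  (t (p (h (w)) (f (p (w) (r)))))


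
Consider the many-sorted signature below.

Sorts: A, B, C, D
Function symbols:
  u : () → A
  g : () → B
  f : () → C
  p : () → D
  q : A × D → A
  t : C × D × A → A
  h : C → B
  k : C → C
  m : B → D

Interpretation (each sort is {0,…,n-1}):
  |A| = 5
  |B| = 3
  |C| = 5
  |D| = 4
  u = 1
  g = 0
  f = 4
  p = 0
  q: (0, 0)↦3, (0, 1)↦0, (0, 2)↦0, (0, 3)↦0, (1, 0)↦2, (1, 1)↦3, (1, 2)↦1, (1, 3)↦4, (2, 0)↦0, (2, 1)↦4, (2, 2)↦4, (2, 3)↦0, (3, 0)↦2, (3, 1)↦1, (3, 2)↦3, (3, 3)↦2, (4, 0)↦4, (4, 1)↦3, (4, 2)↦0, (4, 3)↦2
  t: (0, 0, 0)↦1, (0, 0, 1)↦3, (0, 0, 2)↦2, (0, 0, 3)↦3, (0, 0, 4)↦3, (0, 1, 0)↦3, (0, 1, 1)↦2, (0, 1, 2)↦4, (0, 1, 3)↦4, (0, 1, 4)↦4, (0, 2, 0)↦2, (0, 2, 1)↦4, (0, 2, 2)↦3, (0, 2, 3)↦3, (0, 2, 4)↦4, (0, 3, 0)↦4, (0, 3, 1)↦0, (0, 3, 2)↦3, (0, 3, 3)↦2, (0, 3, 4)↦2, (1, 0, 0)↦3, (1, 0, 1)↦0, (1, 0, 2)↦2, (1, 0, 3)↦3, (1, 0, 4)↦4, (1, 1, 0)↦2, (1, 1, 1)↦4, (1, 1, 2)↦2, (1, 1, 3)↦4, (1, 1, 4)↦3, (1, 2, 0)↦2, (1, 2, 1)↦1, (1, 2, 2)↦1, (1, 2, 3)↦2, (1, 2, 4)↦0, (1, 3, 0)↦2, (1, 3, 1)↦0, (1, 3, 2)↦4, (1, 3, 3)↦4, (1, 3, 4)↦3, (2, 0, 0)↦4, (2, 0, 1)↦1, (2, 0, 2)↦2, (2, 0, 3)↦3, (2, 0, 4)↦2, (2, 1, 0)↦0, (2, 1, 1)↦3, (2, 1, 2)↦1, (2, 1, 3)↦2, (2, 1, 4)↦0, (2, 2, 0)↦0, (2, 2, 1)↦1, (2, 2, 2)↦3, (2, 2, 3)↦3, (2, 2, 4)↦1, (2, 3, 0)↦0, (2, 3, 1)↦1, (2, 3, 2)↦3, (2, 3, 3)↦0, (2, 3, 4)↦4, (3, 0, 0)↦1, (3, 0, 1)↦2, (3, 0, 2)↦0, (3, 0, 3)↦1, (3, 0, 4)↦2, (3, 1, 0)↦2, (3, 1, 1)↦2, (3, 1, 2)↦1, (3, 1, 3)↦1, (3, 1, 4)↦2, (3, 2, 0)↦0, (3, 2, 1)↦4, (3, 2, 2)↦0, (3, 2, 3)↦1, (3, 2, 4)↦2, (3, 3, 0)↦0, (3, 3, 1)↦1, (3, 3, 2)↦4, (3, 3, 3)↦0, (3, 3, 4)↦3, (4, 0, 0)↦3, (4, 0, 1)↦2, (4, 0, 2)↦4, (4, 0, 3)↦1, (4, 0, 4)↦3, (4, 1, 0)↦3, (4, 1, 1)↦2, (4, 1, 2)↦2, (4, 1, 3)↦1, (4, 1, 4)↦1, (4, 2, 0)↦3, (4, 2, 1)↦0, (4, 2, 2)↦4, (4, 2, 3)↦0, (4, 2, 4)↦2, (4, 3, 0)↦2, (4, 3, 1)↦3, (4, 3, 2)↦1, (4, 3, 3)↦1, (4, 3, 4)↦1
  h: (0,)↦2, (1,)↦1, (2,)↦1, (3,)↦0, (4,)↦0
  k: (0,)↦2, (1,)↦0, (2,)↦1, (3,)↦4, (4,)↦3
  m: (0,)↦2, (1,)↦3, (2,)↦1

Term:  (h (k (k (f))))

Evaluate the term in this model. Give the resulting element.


value = 0

  f = 4
  (k (f)) = k(4,) = 3
  (k (k (f))) = k(3,) = 4
  (h (k (k (f)))) = h(4,) = 0


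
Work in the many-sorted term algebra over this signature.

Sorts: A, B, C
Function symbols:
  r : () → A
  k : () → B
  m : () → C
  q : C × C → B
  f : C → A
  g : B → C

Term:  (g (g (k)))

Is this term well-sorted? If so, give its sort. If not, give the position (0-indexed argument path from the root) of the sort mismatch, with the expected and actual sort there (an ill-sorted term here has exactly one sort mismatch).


ill-sorted at position [0]: expected B, got C

    (k) : B
  (g (k)) : C
(g (g (k))) : ✗ arg 0 at [0] has sort C, expected B


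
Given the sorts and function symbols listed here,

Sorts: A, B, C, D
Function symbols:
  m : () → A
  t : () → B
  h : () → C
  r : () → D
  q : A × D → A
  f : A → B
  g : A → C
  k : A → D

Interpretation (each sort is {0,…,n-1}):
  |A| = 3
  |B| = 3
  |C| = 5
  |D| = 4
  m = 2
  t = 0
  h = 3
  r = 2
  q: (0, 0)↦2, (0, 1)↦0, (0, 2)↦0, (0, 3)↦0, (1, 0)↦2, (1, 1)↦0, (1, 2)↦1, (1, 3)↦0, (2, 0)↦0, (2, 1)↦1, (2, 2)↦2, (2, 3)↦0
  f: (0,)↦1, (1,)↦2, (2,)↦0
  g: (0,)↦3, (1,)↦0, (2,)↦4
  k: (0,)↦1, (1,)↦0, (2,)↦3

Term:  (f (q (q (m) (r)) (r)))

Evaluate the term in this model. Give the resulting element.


  m = 2
  r = 2
  (q (m) (r)) = q(2, 2) = 2
  r = 2
  (q (q (m) (r)) (r)) = q(2, 2) = 2
  (f (q (q (m) (r)) (r))) = f(2,) = 0

value = 0


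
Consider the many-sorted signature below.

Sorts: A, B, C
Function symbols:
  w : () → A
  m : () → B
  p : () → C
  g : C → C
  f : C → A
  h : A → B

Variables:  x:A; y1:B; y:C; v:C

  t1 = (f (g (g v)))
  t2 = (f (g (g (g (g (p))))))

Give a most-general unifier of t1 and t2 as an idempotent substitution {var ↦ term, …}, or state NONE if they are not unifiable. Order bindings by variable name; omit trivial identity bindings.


{v ↦ (g (g (p)))}


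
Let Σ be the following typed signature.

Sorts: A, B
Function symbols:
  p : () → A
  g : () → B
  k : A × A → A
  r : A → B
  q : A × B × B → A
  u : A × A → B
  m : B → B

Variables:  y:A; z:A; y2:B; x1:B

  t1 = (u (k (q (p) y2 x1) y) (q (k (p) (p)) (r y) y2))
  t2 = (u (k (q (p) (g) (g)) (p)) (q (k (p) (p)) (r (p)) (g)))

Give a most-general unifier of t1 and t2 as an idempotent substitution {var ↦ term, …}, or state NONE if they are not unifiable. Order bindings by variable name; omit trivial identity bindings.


{x1 ↦ (g), y ↦ (p), y2 ↦ (g)}


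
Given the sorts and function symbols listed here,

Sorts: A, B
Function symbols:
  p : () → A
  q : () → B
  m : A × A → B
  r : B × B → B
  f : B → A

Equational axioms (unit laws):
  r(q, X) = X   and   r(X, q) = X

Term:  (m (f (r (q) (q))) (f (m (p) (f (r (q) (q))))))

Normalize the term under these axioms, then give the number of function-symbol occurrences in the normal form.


1. (m (f (r (q) (q))) (f (m (p) (f (r (q) (q))))))  →  (m (f (q)) (f (m (p) (f (r (q) (q))))))
2. (m (f (q)) (f (m (p) (f (r (q) (q))))))  →  (m (f (q)) (f (m (p) (f (q)))))
normal form: (m (f (q)) (f (m (p) (f (q)))))

size = 8


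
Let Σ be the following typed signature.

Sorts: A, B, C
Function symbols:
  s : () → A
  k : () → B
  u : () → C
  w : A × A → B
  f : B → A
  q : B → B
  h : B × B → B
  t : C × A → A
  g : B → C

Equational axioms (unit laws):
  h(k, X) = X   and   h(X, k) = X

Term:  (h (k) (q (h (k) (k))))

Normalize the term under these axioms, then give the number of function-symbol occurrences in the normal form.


1. (h (k) (q (h (k) (k))))  →  (q (h (k) (k)))
2. (q (h (k) (k)))  →  (q (k))
normal form: (q (k))

size = 2


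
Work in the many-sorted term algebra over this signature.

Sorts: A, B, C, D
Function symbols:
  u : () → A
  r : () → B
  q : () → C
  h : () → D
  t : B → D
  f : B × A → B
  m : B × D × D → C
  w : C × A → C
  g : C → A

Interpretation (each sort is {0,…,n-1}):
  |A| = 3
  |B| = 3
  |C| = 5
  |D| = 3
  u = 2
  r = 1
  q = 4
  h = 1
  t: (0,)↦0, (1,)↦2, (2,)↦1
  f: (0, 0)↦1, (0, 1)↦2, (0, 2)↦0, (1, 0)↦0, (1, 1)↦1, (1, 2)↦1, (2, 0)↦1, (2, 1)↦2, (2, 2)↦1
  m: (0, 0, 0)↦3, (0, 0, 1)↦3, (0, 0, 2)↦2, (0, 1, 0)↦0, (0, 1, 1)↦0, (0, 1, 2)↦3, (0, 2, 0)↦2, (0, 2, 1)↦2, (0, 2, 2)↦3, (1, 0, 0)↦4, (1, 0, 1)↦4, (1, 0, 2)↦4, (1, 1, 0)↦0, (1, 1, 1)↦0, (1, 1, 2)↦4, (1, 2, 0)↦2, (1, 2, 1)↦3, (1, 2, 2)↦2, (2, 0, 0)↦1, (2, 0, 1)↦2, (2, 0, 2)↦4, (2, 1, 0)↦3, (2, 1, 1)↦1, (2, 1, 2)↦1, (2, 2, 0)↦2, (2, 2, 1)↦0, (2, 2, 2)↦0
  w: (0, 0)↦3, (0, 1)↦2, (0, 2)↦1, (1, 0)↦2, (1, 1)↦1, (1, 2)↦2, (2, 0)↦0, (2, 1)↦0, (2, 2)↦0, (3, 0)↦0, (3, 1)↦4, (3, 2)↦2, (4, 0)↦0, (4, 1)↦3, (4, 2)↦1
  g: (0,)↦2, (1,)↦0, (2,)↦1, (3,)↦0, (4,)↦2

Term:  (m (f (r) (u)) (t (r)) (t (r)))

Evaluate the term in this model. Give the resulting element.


value = 2

  r = 1
  u = 2
  (f (r) (u)) = f(1, 2) = 1
  r = 1
  (t (r)) = t(1,) = 2
  r = 1
  (t (r)) = t(1,) = 2
  (m (f (r) (u)) (t (r)) (t (r))) = m(1, 2, 2) = 2


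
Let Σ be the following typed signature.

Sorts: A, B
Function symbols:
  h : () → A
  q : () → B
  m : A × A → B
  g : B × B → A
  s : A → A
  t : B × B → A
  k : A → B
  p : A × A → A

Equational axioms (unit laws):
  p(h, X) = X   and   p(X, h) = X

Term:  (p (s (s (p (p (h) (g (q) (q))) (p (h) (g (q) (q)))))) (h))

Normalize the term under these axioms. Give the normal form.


1. (p (s (s (p (p (h) (g (q) (q))) (p (h) (g (q) (q)))))) (h))  →  (s (s (p (p (h) (g (q) (q))) (p (h) (g (q) (q))))))
2. (s (s (p (p (h) (g (q) (q))) (p (h) (g (q) (q))))))  →  (s (s (p (g (q) (q)) (p (h) (g (q) (q))))))
3. (s (s (p (g (q) (q)) (p (h) (g (q) (q))))))  →  (s (s (p (g (q) (q)) (g (q) (q)))))

normal form = (s (s (p (g (q) (q)) (g (q) (q)))))


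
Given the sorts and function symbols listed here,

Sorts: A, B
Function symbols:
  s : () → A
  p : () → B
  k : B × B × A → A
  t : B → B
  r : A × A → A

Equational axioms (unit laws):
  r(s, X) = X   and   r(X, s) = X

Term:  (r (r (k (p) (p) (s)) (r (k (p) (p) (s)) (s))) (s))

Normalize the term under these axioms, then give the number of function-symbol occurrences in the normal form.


size = 9

1. (r (r (k (p) (p) (s)) (r (k (p) (p) (s)) (s))) (s))  →  (r (k (p) (p) (s)) (r (k (p) (p) (s)) (s)))
2. (r (k (p) (p) (s)) (r (k (p) (p) (s)) (s)))  →  (r (k (p) (p) (s)) (k (p) (p) (s)))
normal form: (r (k (p) (p) (s)) (k (p) (p) (s)))


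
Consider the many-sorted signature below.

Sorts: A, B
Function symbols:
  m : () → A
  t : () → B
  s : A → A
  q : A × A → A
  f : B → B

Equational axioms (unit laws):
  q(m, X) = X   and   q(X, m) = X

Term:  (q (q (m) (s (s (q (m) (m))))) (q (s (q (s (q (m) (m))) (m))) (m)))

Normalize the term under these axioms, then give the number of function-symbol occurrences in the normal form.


size = 7

1. (q (q (m) (s (s (q (m) (m))))) (q (s (q (s (q (m) (m))) (m))) (m)))  →  (q (s (s (q (m) (m)))) (q (s (q (s (q (m) (m))) (m))) (m)))
2. (q (s (s (q (m) (m)))) (q (s (q (s (q (m) (m))) (m))) (m)))  →  (q (s (s (m))) (q (s (q (s (q (m) (m))) (m))) (m)))
3. (q (s (s (m))) (q (s (q (s (q (m) (m))) (m))) (m)))  →  (q (s (s (m))) (s (q (s (q (m) (m))) (m))))
4. (q (s (s (m))) (s (q (s (q (m) (m))) (m))))  →  (q (s (s (m))) (s (s (q (m) (m)))))
5. (q (s (s (m))) (s (s (q (m) (m)))))  →  (q (s (s (m))) (s (s (m))))
normal form: (q (s (s (m))) (s (s (m))))


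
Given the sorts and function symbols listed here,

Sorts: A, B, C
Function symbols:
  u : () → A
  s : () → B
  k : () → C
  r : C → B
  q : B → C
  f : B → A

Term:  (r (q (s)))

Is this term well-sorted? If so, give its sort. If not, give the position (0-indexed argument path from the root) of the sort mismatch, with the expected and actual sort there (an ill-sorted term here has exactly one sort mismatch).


    (s) : B
  (q (s)) : C
(r (q (s))) : B

well-sorted; sort = B


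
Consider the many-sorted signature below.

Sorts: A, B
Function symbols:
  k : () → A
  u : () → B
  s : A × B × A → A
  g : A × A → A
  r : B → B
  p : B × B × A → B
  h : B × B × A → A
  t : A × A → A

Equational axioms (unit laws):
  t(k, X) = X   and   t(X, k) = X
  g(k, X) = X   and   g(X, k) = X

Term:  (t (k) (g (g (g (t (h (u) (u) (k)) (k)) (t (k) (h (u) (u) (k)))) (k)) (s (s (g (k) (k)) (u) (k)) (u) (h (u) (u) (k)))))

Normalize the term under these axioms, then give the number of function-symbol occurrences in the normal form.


size = 20

1. (t (k) (g (g (g (t (h (u) (u) (k)) (k)) (t (k) (h (u) (u) (k)))) (k)) (s (s (g (k) (k)) (u) (k)) (u) (h (u) (u) (k)))))  →  (g (g (g (t (h (u) (u) (k)) (k)) (t (k) (h (u) (u) (k)))) (k)) (s (s (g (k) (k)) (u) (k)) (u) (h (u) (u) (k))))
2. (g (g (g (t (h (u) (u) (k)) (k)) (t (k) (h (u) (u) (k)))) (k)) (s (s (g (k) (k)) (u) (k)) (u) (h (u) (u) (k))))  →  (g (g (t (h (u) (u) (k)) (k)) (t (k) (h (u) (u) (k)))) (s (s (g (k) (k)) (u) (k)) (u) (h (u) (u) (k))))
3. (g (g (t (h (u) (u) (k)) (k)) (t (k) (h (u) (u) (k)))) (s (s (g (k) (k)) (u) (k)) (u) (h (u) (u) (k))))  →  (g (g (h (u) (u) (k)) (t (k) (h (u) (u) (k)))) (s (s (g (k) (k)) (u) (k)) (u) (h (u) (u) (k))))
4. (g (g (h (u) (u) (k)) (t (k) (h (u) (u) (k)))) (s (s (g (k) (k)) (u) (k)) (u) (h (u) (u) (k))))  →  (g (g (h (u) (u) (k)) (h (u) (u) (k))) (s (s (g (k) (k)) (u) (k)) (u) (h (u) (u) (k))))
5. (g (g (h (u) (u) (k)) (h (u) (u) (k))) (s (s (g (k) (k)) (u) (k)) (u) (h (u) (u) (k))))  →  (g (g (h (u) (u) (k)) (h (u) (u) (k))) (s (s (k) (u) (k)) (u) (h (u) (u) (k))))
normal form: (g (g (h (u) (u) (k)) (h (u) (u) (k))) (s (s (k) (u) (k)) (u) (h (u) (u) (k))))


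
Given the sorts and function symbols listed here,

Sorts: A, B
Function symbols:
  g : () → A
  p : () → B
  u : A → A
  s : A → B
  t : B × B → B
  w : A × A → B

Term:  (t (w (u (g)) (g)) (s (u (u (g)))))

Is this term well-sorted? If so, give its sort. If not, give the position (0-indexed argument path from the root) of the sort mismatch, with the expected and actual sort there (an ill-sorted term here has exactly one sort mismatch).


      (g) : A
    (u (g)) : A
    (g) : A
  (w (u (g)) (g)) : B
        (g) : A
      (u (g)) : A
    (u (u (g))) : A
  (s (u (u (g)))) : B
(t (w (u (g)) (g)) (s (u (u (g))))) : B

well-sorted; sort = B


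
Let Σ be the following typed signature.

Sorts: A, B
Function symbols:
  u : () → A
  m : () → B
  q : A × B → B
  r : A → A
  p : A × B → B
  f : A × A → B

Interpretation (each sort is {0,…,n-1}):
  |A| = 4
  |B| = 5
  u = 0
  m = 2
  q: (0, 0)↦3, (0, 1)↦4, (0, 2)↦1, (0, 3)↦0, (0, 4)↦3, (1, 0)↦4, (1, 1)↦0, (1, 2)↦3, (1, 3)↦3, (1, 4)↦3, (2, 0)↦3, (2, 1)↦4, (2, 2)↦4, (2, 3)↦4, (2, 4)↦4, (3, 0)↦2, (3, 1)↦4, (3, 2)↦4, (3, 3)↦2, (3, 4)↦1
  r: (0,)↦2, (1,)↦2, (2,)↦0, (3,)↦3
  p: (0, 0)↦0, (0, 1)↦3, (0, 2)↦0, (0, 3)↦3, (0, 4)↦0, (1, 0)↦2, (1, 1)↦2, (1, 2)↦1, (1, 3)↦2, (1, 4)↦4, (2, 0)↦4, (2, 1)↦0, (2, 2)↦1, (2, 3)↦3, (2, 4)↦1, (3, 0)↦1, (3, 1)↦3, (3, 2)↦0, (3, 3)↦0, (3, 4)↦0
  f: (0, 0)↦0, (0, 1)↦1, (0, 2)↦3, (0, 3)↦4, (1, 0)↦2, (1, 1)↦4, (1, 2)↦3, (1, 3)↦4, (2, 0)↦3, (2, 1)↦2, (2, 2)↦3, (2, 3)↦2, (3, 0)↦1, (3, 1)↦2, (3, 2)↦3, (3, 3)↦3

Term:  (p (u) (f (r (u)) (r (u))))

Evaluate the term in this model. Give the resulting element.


value = 3

  u = 0
  u = 0
  (r (u)) = r(0,) = 2
  u = 0
  (r (u)) = r(0,) = 2
  (f (r (u)) (r (u))) = f(2, 2) = 3
  (p (u) (f (r (u)) (r (u)))) = p(0, 3) = 3


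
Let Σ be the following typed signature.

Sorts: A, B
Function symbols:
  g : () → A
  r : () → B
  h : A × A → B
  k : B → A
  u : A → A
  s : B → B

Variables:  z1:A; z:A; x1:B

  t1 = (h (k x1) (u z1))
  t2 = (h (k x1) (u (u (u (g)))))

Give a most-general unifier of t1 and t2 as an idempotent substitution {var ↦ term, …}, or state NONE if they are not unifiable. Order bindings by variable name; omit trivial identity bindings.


{z1 ↦ (u (u (g)))}


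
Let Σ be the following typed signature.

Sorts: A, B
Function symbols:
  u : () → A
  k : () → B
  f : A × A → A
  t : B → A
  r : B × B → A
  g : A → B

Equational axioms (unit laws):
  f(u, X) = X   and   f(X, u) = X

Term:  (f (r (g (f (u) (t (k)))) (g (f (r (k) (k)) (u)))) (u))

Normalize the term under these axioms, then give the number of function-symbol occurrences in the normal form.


size = 8

1. (f (r (g (f (u) (t (k)))) (g (f (r (k) (k)) (u)))) (u))  →  (r (g (f (u) (t (k)))) (g (f (r (k) (k)) (u))))
2. (r (g (f (u) (t (k)))) (g (f (r (k) (k)) (u))))  →  (r (g (t (k))) (g (f (r (k) (k)) (u))))
3. (r (g (t (k))) (g (f (r (k) (k)) (u))))  →  (r (g (t (k))) (g (r (k) (k))))
normal form: (r (g (t (k))) (g (r (k) (k))))


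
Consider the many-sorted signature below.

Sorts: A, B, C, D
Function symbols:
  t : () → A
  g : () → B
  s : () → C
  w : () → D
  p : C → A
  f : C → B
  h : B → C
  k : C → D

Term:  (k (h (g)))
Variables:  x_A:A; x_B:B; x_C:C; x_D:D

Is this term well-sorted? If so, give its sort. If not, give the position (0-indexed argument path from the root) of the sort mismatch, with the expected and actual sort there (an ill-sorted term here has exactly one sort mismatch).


    (g) : B
  (h (g)) : C
(k (h (g))) : D

well-sorted; sort = D


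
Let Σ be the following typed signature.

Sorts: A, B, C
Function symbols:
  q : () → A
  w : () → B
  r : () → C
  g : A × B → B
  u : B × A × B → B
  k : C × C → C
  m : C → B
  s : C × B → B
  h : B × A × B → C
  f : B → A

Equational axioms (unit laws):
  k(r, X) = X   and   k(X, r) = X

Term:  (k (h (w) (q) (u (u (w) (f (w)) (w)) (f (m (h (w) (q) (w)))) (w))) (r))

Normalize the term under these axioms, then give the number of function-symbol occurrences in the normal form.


1. (k (h (w) (q) (u (u (w) (f (w)) (w)) (f (m (h (w) (q) (w)))) (w))) (r))  →  (h (w) (q) (u (u (w) (f (w)) (w)) (f (m (h (w) (q) (w)))) (w)))
normal form: (h (w) (q) (u (u (w) (f (w)) (w)) (f (m (h (w) (q) (w)))) (w)))

size = 16


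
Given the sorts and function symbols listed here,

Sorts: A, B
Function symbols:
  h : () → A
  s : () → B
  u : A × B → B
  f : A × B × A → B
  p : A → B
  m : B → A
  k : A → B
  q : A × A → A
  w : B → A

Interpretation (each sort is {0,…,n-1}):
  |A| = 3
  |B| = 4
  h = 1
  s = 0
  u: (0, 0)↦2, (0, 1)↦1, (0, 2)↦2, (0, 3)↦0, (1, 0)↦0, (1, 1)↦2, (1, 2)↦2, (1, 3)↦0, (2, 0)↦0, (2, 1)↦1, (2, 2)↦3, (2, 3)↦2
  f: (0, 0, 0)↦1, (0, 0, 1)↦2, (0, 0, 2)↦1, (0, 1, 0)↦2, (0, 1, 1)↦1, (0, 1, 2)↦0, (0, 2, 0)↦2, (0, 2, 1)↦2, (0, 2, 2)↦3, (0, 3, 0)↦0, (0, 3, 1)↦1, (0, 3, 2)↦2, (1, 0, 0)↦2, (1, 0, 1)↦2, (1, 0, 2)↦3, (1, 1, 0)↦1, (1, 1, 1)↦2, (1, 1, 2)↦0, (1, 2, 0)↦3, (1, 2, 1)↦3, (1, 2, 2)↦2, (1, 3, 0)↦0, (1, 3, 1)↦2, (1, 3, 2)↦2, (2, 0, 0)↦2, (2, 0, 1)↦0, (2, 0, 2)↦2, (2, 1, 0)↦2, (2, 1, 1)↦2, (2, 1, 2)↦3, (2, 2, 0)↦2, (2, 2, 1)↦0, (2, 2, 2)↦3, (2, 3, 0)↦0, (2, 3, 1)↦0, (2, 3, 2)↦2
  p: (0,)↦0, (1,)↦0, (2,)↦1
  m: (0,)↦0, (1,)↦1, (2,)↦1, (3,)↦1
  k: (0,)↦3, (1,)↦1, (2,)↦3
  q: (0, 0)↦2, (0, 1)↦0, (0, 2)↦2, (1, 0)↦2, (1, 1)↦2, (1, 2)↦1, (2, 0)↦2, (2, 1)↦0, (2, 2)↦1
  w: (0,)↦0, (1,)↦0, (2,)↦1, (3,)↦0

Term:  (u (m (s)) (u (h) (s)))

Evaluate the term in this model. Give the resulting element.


  s = 0
  (m (s)) = m(0,) = 0
  h = 1
  s = 0
  (u (h) (s)) = u(1, 0) = 0
  (u (m (s)) (u (h) (s))) = u(0, 0) = 2

value = 2


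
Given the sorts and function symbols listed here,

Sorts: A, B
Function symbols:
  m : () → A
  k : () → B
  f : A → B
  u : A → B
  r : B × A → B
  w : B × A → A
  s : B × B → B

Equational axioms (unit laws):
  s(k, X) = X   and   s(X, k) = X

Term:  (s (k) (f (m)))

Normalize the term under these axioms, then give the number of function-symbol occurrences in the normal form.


1. (s (k) (f (m)))  →  (f (m))
normal form: (f (m))

size = 2


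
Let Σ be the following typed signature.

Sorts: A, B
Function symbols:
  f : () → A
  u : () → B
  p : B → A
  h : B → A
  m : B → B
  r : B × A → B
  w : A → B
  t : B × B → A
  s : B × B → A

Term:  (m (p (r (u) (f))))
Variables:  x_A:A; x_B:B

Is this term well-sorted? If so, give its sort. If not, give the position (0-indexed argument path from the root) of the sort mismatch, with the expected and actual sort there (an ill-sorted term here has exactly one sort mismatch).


ill-sorted at position [0]: expected B, got A

      (u) : B
      (f) : A
    (r (u) (f)) : B
  (p (r (u) (f))) : A
(m (p (r (u) (f)))) : ✗ arg 0 at [0] has sort A, expected B


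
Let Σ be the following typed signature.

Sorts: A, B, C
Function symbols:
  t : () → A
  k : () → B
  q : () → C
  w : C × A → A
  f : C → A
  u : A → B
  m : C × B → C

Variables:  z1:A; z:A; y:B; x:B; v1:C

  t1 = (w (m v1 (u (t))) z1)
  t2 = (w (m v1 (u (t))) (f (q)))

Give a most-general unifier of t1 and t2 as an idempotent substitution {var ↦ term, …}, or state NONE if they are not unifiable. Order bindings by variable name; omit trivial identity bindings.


{z1 ↦ (f (q))}


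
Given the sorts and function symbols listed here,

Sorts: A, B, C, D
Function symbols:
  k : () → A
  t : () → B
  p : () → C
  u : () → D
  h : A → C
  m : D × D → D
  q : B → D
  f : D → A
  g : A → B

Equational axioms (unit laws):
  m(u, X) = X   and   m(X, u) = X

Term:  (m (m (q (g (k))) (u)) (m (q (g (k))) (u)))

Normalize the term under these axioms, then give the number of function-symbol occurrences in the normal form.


size = 7

1. (m (m (q (g (k))) (u)) (m (q (g (k))) (u)))  →  (m (q (g (k))) (m (q (g (k))) (u)))
2. (m (q (g (k))) (m (q (g (k))) (u)))  →  (m (q (g (k))) (q (g (k))))
normal form: (m (q (g (k))) (q (g (k))))


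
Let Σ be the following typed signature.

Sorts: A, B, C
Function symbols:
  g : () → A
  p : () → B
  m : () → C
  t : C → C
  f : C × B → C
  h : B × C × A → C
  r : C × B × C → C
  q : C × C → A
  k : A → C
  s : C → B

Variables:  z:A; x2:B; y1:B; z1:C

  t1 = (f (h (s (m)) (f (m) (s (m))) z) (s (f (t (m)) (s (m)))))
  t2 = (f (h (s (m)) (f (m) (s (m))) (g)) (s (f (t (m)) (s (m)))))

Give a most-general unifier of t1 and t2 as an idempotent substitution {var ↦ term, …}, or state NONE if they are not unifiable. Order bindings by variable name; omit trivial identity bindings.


{z ↦ (g)}


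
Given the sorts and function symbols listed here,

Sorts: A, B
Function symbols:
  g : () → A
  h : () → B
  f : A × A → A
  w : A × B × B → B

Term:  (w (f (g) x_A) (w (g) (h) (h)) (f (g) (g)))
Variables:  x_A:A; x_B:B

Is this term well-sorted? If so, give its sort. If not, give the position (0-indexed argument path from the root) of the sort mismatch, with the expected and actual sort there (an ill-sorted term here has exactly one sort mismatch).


    (g) : A
    x_A : A
  (f (g) x_A) : A
    (g) : A
    (h) : B
    (h) : B
  (w (g) (h) (h)) : B
    (g) : A
    (g) : A
  (f (g) (g)) : A
(w (f (g) x_A) (w (g) (h) (h)) (f (g) (g))) : ✗ arg 2 at [2] has sort A, expected B

ill-sorted at position [2]: expected B, got A
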